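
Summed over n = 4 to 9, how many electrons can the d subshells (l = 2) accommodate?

A d subshell (l = 2) exists for every n ≥ 3, so shells n = 4, 5, 6, 7, 8, 9 each contribute one — 6 subshells.
Since each d subshell holds 2(2·2+1) = 10 electrons, the total is 6 × 10 = 60.

60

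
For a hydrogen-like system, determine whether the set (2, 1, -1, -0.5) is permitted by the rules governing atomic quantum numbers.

n = 2 is a positive integer. l = 1 satisfies 0 ≤ l ≤ n−1 = 1. ml = -1 lies in the range −l … +l (here −1 … 1). ms = -1/2 is one of ±1/2.
All four constraints are satisfied.

Allowed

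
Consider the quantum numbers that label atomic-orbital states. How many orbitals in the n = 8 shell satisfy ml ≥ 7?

1

Contributions: l=7 → 1.
Total orbitals: 1.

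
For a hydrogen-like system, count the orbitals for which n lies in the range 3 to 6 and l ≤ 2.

36

Treat each shell separately and count matching orbitals:
n=3 → 9; n=4 → 9; n=5 → 9; n=6 → 9.
Total orbitals: 9 + 9 + 9 + 9 = 36.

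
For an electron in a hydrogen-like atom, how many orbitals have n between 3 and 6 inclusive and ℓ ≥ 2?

Per-shell orbital counts meeting the constraint:
n=3 → 5; n=4 → 12; n=5 → 21; n=6 → 32.
Total orbitals: 5 + 12 + 21 + 32 = 70.

70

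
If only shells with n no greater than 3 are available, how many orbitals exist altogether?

14

Total orbitals = 1² + 2² + 3² = 14.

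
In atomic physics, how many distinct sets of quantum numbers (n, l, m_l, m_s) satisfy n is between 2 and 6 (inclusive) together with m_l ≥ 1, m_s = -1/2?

Work shell by shell — for each n, count the (l, m_l) pairs that satisfy m_l ≥ 1:
n=2 → 1; n=3 → 3; n=4 → 6; n=5 → 10; n=6 → 15.
Orbitals: 1 + 3 + 6 + 10 + 15 = 35. With m_s fixed to -1/2 there is one state per orbital, so 35 states.

35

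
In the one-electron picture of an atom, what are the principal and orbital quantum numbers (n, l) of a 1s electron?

The leading integer gives n = 1; the letter 's' means l = 0.

n = 1, l = 0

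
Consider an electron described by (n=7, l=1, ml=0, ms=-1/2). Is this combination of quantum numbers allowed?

n = 7 is a positive integer. l = 1 satisfies 0 ≤ l ≤ n−1 = 6. ml = 0 lies in the range −l … +l (here −1 … 1). ms = -1/2 is one of ±1/2.
All four constraints are satisfied.

Allowed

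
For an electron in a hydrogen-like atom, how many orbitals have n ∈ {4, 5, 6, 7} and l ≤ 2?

Go shell by shell, enumerating (l, ml) with l ≤ 2:
n=4 → 9; n=5 → 9; n=6 → 9; n=7 → 9.
Total orbitals: 9 + 9 + 9 + 9 = 36.

36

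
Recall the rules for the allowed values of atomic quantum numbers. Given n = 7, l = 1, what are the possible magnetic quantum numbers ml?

ml takes every integer from −l to +l. With l = 1 that gives the 3 values -1, 0, 1.

-1, 0, 1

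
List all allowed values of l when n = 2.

l is an integer with 0 ≤ l ≤ n−1, so for n = 2: l = 0, 1.

0, 1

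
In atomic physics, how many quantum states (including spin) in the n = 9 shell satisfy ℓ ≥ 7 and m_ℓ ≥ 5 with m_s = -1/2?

7

The n = 9 shell has ℓ = 0 through 8; check each.
The (ℓ, m_ℓ) pairs meeting ℓ ≥ 7 and m_ℓ ≥ 5 give: ℓ=7 → 3; ℓ=8 → 4.
Orbitals: 3 + 4 = 7. With m_s fixed to a single value there is one state per orbital, giving 7 states.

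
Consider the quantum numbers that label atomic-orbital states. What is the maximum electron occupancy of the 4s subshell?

A subshell with l = 0 has 2l+1 = 1 orbital, each holding 2 electrons (spin ±1/2), so 1 × 2 = 2.

2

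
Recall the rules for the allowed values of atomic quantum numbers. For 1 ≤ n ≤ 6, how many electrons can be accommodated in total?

182

Total orbitals = 1² + 2² + 3² + 4² + 5² + 6² = 91. Doubling for spin gives 182 electrons.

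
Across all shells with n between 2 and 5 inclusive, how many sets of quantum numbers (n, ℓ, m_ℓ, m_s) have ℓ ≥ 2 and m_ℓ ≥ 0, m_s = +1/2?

Go shell by shell, enumerating (ℓ, m_ℓ) with ℓ ≥ 2 and m_ℓ ≥ 0:
n=3 → 3; n=4 → 7; n=5 → 12.
Orbitals: 3 + 7 + 12 = 22. With m_s fixed to +1/2 there is one state per orbital, so 22 states.

22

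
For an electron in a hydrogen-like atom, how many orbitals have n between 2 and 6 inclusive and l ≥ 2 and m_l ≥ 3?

10

Go shell by shell, enumerating (l, m_l) with l ≥ 2 and m_l ≥ 3:
n=4 → 1; n=5 → 3; n=6 → 6.
Total orbitals: 1 + 3 + 6 = 10.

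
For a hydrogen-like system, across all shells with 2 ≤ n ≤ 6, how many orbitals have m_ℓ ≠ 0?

Treat each shell separately and count matching orbitals:
n=2 → 2; n=3 → 6; n=4 → 12; n=5 → 20; n=6 → 30.
Total orbitals: 2 + 6 + 12 + 20 + 30 = 70.

70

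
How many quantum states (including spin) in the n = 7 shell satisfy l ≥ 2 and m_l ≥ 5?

6

Per l-value: l=5 → 1; l=6 → 2.
Orbitals: 1 + 2 = 3. Each orbital carries two spin states, so 3 × 2 = 6 states.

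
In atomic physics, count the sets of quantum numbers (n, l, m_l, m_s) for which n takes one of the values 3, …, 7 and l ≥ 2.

230

Per-shell orbital counts meeting the constraint:
n=3 → 5; n=4 → 12; n=5 → 21; n=6 → 32; n=7 → 45.
Orbitals: 5 + 12 + 21 + 32 + 45 = 115. Including both spin states (m_s = ±1/2) gives 2 × 115 = 230 states.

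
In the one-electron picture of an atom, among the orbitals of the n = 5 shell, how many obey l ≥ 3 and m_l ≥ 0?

The n = 5 shell has l = 0 through 4; check each.
Per l-value: l=3 → 4; l=4 → 5.
Total orbitals: 4 + 5 = 9.

9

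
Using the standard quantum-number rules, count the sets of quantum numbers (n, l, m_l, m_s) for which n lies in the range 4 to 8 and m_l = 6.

6

Work shell by shell — for each n, count the (l, m_l) pairs that satisfy m_l = 6:
n=7 → 1; n=8 → 2.
Orbitals: 1 + 2 = 3. Including both spin states (m_s = ±1/2) gives 2 × 3 = 6 states.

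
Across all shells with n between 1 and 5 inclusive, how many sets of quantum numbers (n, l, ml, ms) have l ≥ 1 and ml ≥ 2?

20

Treat each shell separately and count matching orbitals:
n=3 → 1; n=4 → 3; n=5 → 6.
Orbitals: 1 + 3 + 6 = 10. Including both spin states (ms = ±1/2) gives 2 × 10 = 20 states.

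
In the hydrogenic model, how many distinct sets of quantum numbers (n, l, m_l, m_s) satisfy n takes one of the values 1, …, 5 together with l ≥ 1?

100

For each n in the range, tally the orbitals obeying l ≥ 1:
n=2 → 3; n=3 → 8; n=4 → 15; n=5 → 24.
Orbitals: 3 + 8 + 15 + 24 = 50. Including both spin states (m_s = ±1/2) gives 2 × 50 = 100 states.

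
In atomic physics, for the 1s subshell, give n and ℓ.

n = 1, ℓ = 0

The leading integer gives n = 1; the letter 's' means ℓ = 0.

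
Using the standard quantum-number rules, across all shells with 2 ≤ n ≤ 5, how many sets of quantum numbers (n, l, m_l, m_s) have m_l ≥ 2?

Per-shell orbital counts meeting the constraint:
n=3 → 1; n=4 → 3; n=5 → 6.
Orbitals: 1 + 3 + 6 = 10. Including both spin states (m_s = ±1/2) gives 2 × 10 = 20 states.

20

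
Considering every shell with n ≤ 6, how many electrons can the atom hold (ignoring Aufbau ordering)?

Total orbitals = 1² + 2² + 3² + 4² + 5² + 6² = 91. Doubling for spin gives 182 electrons.

182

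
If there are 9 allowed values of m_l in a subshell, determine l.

m_l ranges over 2l+1 integers, so 2l+1 = 9 ⇒ l = 4.

l = 4 (g)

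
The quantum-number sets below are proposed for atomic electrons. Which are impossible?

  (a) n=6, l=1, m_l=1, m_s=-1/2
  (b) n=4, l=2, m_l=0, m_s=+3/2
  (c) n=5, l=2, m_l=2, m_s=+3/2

(b) and (c)

(b) has m_s = +3/2, but an electron's spin must be ±1/2.
(c) has m_s = +3/2, but an electron's spin must be ±1/2.
The remaining set (a) satisfies all four rules.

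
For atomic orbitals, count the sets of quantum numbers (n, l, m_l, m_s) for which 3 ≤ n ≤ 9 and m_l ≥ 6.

20

Treat each shell separately and count matching orbitals:
n=7 → 1; n=8 → 3; n=9 → 6.
Orbitals: 1 + 3 + 6 = 10. Including both spin states (m_s = ±1/2) gives 2 × 10 = 20 states.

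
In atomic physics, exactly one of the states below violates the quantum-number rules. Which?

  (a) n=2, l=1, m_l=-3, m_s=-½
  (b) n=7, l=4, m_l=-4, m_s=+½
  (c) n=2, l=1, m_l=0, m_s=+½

(a) has |m_l| = 3 > l = 1, violating −l ≤ m_l ≤ l.
The remaining sets (b), (c) satisfy all four rules.

(a)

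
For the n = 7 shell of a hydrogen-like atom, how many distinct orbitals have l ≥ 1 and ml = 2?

5

With n = 7 the allowed l are 0, 1, …, 6.
The (l, ml) pairs meeting l ≥ 1 and ml = 2 give: l=2 → 1; l=3 → 1; l=4 → 1; l=5 → 1; l=6 → 1.
Total orbitals: 1 + 1 + 1 + 1 + 1 = 5.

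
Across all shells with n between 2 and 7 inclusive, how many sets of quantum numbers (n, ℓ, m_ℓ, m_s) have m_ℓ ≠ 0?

Count contributing orbitals for each principal shell:
n=2 → 2; n=3 → 6; n=4 → 12; n=5 → 20; n=6 → 30; n=7 → 42.
Orbitals: 2 + 6 + 12 + 20 + 30 + 42 = 112. Including both spin states (m_s = ±1/2) gives 2 × 112 = 224 states.

224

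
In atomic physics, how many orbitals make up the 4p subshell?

A subshell has 2l+1 orbitals; with l = 1, that's 3.

3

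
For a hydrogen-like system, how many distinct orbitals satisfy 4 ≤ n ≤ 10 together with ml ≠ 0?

Count contributing orbitals for each principal shell:
n=4 → 12; n=5 → 20; n=6 → 30; n=7 → 42; n=8 → 56; n=9 → 72; n=10 → 90.
Total orbitals: 12 + 20 + 30 + 42 + 56 + 72 + 90 = 322.

322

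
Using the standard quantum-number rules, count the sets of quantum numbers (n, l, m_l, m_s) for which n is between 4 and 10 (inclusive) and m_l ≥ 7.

Work shell by shell — for each n, count the (l, m_l) pairs that satisfy m_l ≥ 7:
n=8 → 1; n=9 → 3; n=10 → 6.
Orbitals: 1 + 3 + 6 = 10. Including both spin states (m_s = ±1/2) gives 2 × 10 = 20 states.

20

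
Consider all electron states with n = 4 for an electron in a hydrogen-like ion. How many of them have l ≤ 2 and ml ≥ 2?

2

The n = 4 shell has l = 0 through 3; check each.
Orbitals with l ≤ 2 and ml ≥ 2, by l: l=2 → 1.
Orbitals: 1. Each orbital carries two spin states, so 1 × 2 = 2 states.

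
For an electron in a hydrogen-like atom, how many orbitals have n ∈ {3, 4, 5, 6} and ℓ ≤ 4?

75

Go shell by shell, enumerating (ℓ, m_ℓ) with ℓ ≤ 4:
n=3 → 9; n=4 → 16; n=5 → 25; n=6 → 25.
Total orbitals: 9 + 16 + 25 + 25 = 75.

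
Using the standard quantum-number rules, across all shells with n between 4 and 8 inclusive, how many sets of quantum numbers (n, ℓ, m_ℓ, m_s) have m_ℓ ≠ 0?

Work shell by shell — for each n, count the (ℓ, m_ℓ) pairs that satisfy m_ℓ ≠ 0:
n=4 → 12; n=5 → 20; n=6 → 30; n=7 → 42; n=8 → 56.
Orbitals: 12 + 20 + 30 + 42 + 56 = 160. Including both spin states (m_s = ±1/2) gives 2 × 160 = 320 states.

320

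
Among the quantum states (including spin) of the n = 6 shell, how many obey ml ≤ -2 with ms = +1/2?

Orbitals with ml ≤ -2, by l: l=2 → 1; l=3 → 2; l=4 → 3; l=5 → 4.
Orbitals: 1 + 2 + 3 + 4 = 10. With ms fixed to a single value there is one state per orbital, giving 10 states.

10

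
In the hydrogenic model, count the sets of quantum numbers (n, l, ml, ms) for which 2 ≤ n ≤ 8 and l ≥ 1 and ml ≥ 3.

70

For each n in the range, tally the orbitals obeying l ≥ 1 and ml ≥ 3:
n=4 → 1; n=5 → 3; n=6 → 6; n=7 → 10; n=8 → 15.
Orbitals: 1 + 3 + 6 + 10 + 15 = 35. Including both spin states (ms = ±1/2) gives 2 × 35 = 70 states.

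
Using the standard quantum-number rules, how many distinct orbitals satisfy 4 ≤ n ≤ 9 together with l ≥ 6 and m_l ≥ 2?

34

Work shell by shell — for each n, count the (l, m_l) pairs that satisfy l ≥ 6 and m_l ≥ 2:
n=7 → 5; n=8 → 11; n=9 → 18.
Total orbitals: 5 + 11 + 18 = 34.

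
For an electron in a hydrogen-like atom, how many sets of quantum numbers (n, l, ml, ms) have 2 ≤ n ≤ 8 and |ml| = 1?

Work shell by shell — for each n, count the (l, ml) pairs that satisfy |ml| = 1:
n=2 → 2; n=3 → 4; n=4 → 6; n=5 → 8; n=6 → 10; n=7 → 12; n=8 → 14.
Orbitals: 2 + 4 + 6 + 8 + 10 + 12 + 14 = 56. Including both spin states (ms = ±1/2) gives 2 × 56 = 112 states.

112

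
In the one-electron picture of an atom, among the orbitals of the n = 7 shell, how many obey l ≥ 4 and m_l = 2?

3

Contributions: l=4 → 1; l=5 → 1; l=6 → 1.
Total orbitals: 1 + 1 + 1 = 3.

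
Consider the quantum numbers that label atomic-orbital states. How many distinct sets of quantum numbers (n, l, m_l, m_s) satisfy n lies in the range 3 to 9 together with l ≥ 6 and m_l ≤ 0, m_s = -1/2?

46

Go shell by shell, enumerating (l, m_l) with l ≥ 6 and m_l ≤ 0:
n=7 → 7; n=8 → 15; n=9 → 24.
Orbitals: 7 + 15 + 24 = 46. With m_s fixed to -1/2 there is one state per orbital, so 46 states.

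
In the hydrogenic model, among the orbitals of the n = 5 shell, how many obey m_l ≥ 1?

10

Per l-value: l=1 → 1; l=2 → 2; l=3 → 3; l=4 → 4.
Total orbitals: 1 + 2 + 3 + 4 = 10.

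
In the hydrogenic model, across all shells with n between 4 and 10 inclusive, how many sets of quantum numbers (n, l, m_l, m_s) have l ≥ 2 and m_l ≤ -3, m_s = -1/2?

Per-shell orbital counts meeting the constraint:
n=4 → 1; n=5 → 3; n=6 → 6; n=7 → 10; n=8 → 15; n=9 → 21; n=10 → 28.
Orbitals: 1 + 3 + 6 + 10 + 15 + 21 + 28 = 84. With m_s fixed to -1/2 there is one state per orbital, so 84 states.

84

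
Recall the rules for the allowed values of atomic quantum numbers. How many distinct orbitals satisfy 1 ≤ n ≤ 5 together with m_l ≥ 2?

Treat each shell separately and count matching orbitals:
n=3 → 1; n=4 → 3; n=5 → 6.
Total orbitals: 1 + 3 + 6 = 10.

10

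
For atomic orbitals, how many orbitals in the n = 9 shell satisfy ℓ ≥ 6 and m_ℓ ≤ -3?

15

For n = 9, ℓ ranges over 0 … 8.
Orbitals with ℓ ≥ 6 and m_ℓ ≤ -3, by ℓ: ℓ=6 → 4; ℓ=7 → 5; ℓ=8 → 6.
Total orbitals: 4 + 5 + 6 = 15.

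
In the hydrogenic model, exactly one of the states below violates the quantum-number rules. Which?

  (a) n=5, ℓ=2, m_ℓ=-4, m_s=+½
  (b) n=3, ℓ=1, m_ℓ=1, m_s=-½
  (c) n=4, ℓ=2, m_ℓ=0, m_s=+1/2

(a)

(a) has |m_ℓ| = 4 > ℓ = 2, violating −ℓ ≤ m_ℓ ≤ ℓ.
The remaining sets (b), (c) satisfy all four rules.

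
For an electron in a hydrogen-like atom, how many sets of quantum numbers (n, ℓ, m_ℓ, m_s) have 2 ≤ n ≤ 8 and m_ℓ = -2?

42

Go shell by shell, enumerating (ℓ, m_ℓ) with m_ℓ = -2:
n=3 → 1; n=4 → 2; n=5 → 3; n=6 → 4; n=7 → 5; n=8 → 6.
Orbitals: 1 + 2 + 3 + 4 + 5 + 6 = 21. Including both spin states (m_s = ±1/2) gives 2 × 21 = 42 states.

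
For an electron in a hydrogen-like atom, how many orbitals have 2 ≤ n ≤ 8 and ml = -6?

3

Per-shell orbital counts meeting the constraint:
n=7 → 1; n=8 → 2.
Total orbitals: 1 + 2 = 3.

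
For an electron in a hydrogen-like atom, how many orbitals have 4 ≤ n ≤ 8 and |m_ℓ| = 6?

6

Count contributing orbitals for each principal shell:
n=7 → 2; n=8 → 4.
Total orbitals: 2 + 4 = 6.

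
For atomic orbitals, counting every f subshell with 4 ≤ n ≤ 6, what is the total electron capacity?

An f subshell (l = 3) exists for every n ≥ 4, so shells n = 4, 5, 6 each contribute one — 3 subshells.
Since each f subshell holds 2(2·3+1) = 14 electrons, the total is 3 × 14 = 42.

42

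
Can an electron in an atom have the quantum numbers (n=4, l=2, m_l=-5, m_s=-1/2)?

Not allowed

The magnetic quantum number must satisfy −l ≤ m_l ≤ l. With l = 2, m_l can only be -2, -1, 0, 1, 2, so m_l = -5 is forbidden.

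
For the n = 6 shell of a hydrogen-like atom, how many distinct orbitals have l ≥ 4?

With n = 6 the allowed l are 0, 1, …, 5.
Contributions: l=4 → 9; l=5 → 11.
Total orbitals: 9 + 11 = 20.

20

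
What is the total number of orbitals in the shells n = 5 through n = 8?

174

Shell n has n² orbitals: 5²=25 + 6²=36 + 7²=49 + 8²=64 = 174 orbitals.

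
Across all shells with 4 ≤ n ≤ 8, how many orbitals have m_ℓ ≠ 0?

160

Count contributing orbitals for each principal shell:
n=4 → 12; n=5 → 20; n=6 → 30; n=7 → 42; n=8 → 56.
Total orbitals: 12 + 20 + 30 + 42 + 56 = 160.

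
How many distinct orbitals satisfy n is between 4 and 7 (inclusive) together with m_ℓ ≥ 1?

52

Per-shell orbital counts meeting the constraint:
n=4 → 6; n=5 → 10; n=6 → 15; n=7 → 21.
Total orbitals: 6 + 10 + 15 + 21 = 52.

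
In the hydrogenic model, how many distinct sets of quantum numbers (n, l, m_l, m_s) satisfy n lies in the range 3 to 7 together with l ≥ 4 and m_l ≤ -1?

Count contributing orbitals for each principal shell:
n=5 → 4; n=6 → 9; n=7 → 15.
Orbitals: 4 + 9 + 15 = 28. Including both spin states (m_s = ±1/2) gives 2 × 28 = 56 states.

56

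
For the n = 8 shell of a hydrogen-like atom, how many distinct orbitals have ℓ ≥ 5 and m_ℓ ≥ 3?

12

Go through ℓ = 0, …, 7 (the values permitted for n = 8).
Contributions: ℓ=5 → 3; ℓ=6 → 4; ℓ=7 → 5.
Total orbitals: 3 + 4 + 5 = 12.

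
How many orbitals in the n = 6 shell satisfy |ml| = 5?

2

Orbitals with |ml| = 5, by l: l=5 → 2.
Total orbitals: 2.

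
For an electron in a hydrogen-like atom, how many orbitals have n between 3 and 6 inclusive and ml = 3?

Per-shell orbital counts meeting the constraint:
n=4 → 1; n=5 → 2; n=6 → 3.
Total orbitals: 1 + 2 + 3 = 6.

6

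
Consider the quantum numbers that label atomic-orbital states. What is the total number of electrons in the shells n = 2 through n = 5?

108

Shell n has n² orbitals: 2²=4 + 3²=9 + 4²=16 + 5²=25 = 54 orbitals.
Two spin states per orbital: 2 × 54 = 108 electrons.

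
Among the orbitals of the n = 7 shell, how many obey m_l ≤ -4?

6

Orbitals with m_l ≤ -4, by l: l=4 → 1; l=5 → 2; l=6 → 3.
Total orbitals: 1 + 2 + 3 = 6.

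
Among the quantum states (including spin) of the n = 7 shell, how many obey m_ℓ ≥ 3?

Orbitals with m_ℓ ≥ 3, by ℓ: ℓ=3 → 1; ℓ=4 → 2; ℓ=5 → 3; ℓ=6 → 4.
Orbitals: 1 + 2 + 3 + 4 = 10. Each orbital carries two spin states, so 10 × 2 = 20 states.

20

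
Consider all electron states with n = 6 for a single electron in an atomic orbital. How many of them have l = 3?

With n = 6 the allowed l are 0, 1, …, 5.
Contributions: l=3 → 7.
Orbitals: 7. Each orbital carries two spin states, so 7 × 2 = 14 states.

14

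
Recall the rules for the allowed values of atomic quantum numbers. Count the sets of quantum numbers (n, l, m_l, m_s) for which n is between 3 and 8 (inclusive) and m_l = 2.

Per-shell orbital counts meeting the constraint:
n=3 → 1; n=4 → 2; n=5 → 3; n=6 → 4; n=7 → 5; n=8 → 6.
Orbitals: 1 + 2 + 3 + 4 + 5 + 6 = 21. Including both spin states (m_s = ±1/2) gives 2 × 21 = 42 states.

42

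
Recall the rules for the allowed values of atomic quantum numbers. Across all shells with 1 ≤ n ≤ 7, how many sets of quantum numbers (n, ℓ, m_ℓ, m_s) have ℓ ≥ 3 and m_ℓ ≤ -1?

80

For each n in the range, tally the orbitals obeying ℓ ≥ 3 and m_ℓ ≤ -1:
n=4 → 3; n=5 → 7; n=6 → 12; n=7 → 18.
Orbitals: 3 + 7 + 12 + 18 = 40. Including both spin states (m_s = ±1/2) gives 2 × 40 = 80 states.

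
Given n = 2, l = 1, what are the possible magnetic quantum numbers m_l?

-1, 0, 1

m_l takes every integer from −l to +l. With l = 1 that gives the 3 values -1, 0, 1.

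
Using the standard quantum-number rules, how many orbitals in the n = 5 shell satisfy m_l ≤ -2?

6

With n = 5 the allowed l are 0, 1, …, 4.
Contributions: l=2 → 1; l=3 → 2; l=4 → 3.
Total orbitals: 1 + 2 + 3 = 6.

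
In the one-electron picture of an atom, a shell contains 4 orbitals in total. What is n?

n² = 4 ⇒ n = 2.

n = 2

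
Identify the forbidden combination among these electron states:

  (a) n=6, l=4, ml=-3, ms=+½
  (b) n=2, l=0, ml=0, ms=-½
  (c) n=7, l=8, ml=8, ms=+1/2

(c)

(c) has l = 8 ≥ n = 7, violating 0 ≤ l ≤ n−1.
The remaining sets (a), (b) satisfy all four rules.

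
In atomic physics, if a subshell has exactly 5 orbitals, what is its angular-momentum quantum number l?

2l+1 = 5 gives l = 2.

l = 2 (d)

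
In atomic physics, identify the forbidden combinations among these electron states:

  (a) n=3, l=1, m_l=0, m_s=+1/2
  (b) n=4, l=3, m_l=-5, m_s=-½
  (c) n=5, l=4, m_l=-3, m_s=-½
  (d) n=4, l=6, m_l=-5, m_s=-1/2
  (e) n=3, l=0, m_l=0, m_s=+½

(b) and (d)

(b) has |m_l| = 5 > l = 3, violating −l ≤ m_l ≤ l.
(d) has l = 6 ≥ n = 4, violating 0 ≤ l ≤ n−1.
The remaining sets (a), (c), (e) satisfy all four rules.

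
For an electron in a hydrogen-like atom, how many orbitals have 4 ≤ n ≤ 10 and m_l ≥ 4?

For each n in the range, tally the orbitals obeying m_l ≥ 4:
n=5 → 1; n=6 → 3; n=7 → 6; n=8 → 10; n=9 → 15; n=10 → 21.
Total orbitals: 1 + 3 + 6 + 10 + 15 + 21 = 56.

56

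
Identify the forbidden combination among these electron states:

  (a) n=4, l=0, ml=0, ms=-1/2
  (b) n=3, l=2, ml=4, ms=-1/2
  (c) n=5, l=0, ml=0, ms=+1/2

(b)

(b) has |ml| = 4 > l = 2, violating −l ≤ ml ≤ l.
The remaining sets (a), (c) satisfy all four rules.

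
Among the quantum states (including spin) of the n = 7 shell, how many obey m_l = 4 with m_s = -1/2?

3

With n = 7 the allowed l are 0, 1, …, 6.
Orbitals with m_l = 4, by l: l=4 → 1; l=5 → 1; l=6 → 1.
Orbitals: 1 + 1 + 1 = 3. With m_s fixed to a single value there is one state per orbital, giving 3 states.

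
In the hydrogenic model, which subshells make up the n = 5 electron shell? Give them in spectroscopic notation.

5s, 5p, 5d, 5f, 5g

For n = 5, l runs from 0 to 4. In spectroscopic notation l = 0,1,2,… ↔ s,p,d,f,g,h,i, so the subshells are 5s, 5p, 5d, 5f, 5g.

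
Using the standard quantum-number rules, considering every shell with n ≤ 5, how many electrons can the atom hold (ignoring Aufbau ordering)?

110

Total orbitals = 1² + 2² + 3² + 4² + 5² = 55. Doubling for spin gives 110 electrons.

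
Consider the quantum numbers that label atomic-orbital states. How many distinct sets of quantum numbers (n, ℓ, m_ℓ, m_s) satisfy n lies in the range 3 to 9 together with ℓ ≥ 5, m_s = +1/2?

Work shell by shell — for each n, count the (ℓ, m_ℓ) pairs that satisfy ℓ ≥ 5:
n=6 → 11; n=7 → 24; n=8 → 39; n=9 → 56.
Orbitals: 11 + 24 + 39 + 56 = 130. With m_s fixed to +1/2 there is one state per orbital, so 130 states.

130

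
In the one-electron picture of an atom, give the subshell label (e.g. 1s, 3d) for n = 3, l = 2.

3d

l = 2 corresponds to the letter 'd', so the subshell is 3d.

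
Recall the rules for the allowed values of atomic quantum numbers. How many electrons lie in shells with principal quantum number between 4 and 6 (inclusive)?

Shell n has n² orbitals: 4²=16 + 5²=25 + 6²=36 = 77 orbitals.
Two spin states per orbital: 2 × 77 = 154 electrons.

154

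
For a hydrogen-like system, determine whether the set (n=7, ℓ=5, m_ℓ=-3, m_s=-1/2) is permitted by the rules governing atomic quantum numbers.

n = 7 is a positive integer. ℓ = 5 satisfies 0 ≤ ℓ ≤ n−1 = 6. m_ℓ = -3 lies in the range −ℓ … +ℓ (here −5 … 5). m_s = -1/2 is one of ±1/2.
All four constraints are satisfied.

Allowed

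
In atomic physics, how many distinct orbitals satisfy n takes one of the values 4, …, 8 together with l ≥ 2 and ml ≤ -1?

75

For each n in the range, tally the orbitals obeying l ≥ 2 and ml ≤ -1:
n=4 → 5; n=5 → 9; n=6 → 14; n=7 → 20; n=8 → 27.
Total orbitals: 5 + 9 + 14 + 20 + 27 = 75.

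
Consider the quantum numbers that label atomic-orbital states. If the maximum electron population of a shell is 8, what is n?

2n² = 8 ⇒ n² = 4 ⇒ n = 2.

n = 2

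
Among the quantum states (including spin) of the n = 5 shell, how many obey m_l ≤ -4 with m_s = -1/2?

For n = 5, l ranges over 0 … 4.
The (l, m_l) pairs meeting m_l ≤ -4 give: l=4 → 1.
Orbitals: 1. With m_s fixed to a single value there is one state per orbital, giving 1 state.

1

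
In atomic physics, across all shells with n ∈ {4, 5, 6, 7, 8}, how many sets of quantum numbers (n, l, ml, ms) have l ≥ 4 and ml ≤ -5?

20

For each n in the range, tally the orbitals obeying l ≥ 4 and ml ≤ -5:
n=6 → 1; n=7 → 3; n=8 → 6.
Orbitals: 1 + 3 + 6 = 10. Including both spin states (ms = ±1/2) gives 2 × 10 = 20 states.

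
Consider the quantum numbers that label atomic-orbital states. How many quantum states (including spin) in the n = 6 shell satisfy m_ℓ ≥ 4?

6

Contributions: ℓ=4 → 1; ℓ=5 → 2.
Orbitals: 1 + 2 = 3. Each orbital carries two spin states, so 3 × 2 = 6 states.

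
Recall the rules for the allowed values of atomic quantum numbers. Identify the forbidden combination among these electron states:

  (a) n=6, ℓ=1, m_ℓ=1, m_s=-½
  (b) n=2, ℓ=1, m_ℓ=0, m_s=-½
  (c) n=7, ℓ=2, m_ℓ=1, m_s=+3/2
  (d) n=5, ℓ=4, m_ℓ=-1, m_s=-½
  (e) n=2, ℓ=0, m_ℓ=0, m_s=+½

(c) has m_s = +3/2, but an electron's spin must be ±1/2.
The remaining sets (a), (b), (d), (e) satisfy all four rules.

(c)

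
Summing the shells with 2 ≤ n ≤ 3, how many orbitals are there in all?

13

Shell n has n² orbitals: 2²=4 + 3²=9 = 13 orbitals.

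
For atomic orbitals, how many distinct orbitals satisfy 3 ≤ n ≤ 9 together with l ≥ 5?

130

Treat each shell separately and count matching orbitals:
n=6 → 11; n=7 → 24; n=8 → 39; n=9 → 56.
Total orbitals: 11 + 24 + 39 + 56 = 130.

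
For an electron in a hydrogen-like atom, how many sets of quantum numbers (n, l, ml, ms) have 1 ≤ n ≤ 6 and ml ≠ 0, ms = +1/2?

Count contributing orbitals for each principal shell:
n=2 → 2; n=3 → 6; n=4 → 12; n=5 → 20; n=6 → 30.
Orbitals: 2 + 6 + 12 + 20 + 30 = 70. With ms fixed to +1/2 there is one state per orbital, so 70 states.

70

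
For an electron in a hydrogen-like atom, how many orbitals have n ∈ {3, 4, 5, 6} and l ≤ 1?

For each n in the range, tally the orbitals obeying l ≤ 1:
n=3 → 4; n=4 → 4; n=5 → 4; n=6 → 4.
Total orbitals: 4 + 4 + 4 + 4 = 16.

16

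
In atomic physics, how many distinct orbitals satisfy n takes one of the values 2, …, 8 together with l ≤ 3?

Work shell by shell — for each n, count the (l, ml) pairs that satisfy l ≤ 3:
n=2 → 4; n=3 → 9; n=4 → 16; n=5 → 16; n=6 → 16; n=7 → 16; n=8 → 16.
Total orbitals: 4 + 9 + 16 + 16 + 16 + 16 + 16 = 93.

93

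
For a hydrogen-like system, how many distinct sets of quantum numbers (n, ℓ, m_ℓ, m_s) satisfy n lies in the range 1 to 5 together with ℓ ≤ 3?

For each n in the range, tally the orbitals obeying ℓ ≤ 3:
n=1 → 1; n=2 → 4; n=3 → 9; n=4 → 16; n=5 → 16.
Orbitals: 1 + 4 + 9 + 16 + 16 = 46. Including both spin states (m_s = ±1/2) gives 2 × 46 = 92 states.

92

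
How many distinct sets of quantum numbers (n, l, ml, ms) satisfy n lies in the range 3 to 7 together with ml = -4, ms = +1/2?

Treat each shell separately and count matching orbitals:
n=5 → 1; n=6 → 2; n=7 → 3.
Orbitals: 1 + 2 + 3 = 6. With ms fixed to +1/2 there is one state per orbital, so 6 states.

6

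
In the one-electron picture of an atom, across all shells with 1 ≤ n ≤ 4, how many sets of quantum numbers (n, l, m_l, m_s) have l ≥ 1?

Go shell by shell, enumerating (l, m_l) with l ≥ 1:
n=2 → 3; n=3 → 8; n=4 → 15.
Orbitals: 3 + 8 + 15 = 26. Including both spin states (m_s = ±1/2) gives 2 × 26 = 52 states.

52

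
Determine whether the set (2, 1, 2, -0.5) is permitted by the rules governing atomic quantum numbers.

No

The magnetic quantum number must satisfy −l ≤ m_l ≤ l. With l = 1, m_l can only be -1, 0, 1, so m_l = 2 is forbidden.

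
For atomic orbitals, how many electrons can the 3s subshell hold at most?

2

A subshell with l = 0 has 2l+1 = 1 orbital, each holding 2 electrons (spin ±1/2), so 1 × 2 = 2.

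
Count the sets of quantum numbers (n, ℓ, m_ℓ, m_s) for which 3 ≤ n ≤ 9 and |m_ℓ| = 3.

For each n in the range, tally the orbitals obeying |m_ℓ| = 3:
n=4 → 2; n=5 → 4; n=6 → 6; n=7 → 8; n=8 → 10; n=9 → 12.
Orbitals: 2 + 4 + 6 + 8 + 10 + 12 = 42. Including both spin states (m_s = ±1/2) gives 2 × 42 = 84 states.

84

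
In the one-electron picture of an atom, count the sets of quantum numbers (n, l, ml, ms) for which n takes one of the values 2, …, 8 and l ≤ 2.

Treat each shell separately and count matching orbitals:
n=2 → 4; n=3 → 9; n=4 → 9; n=5 → 9; n=6 → 9; n=7 → 9; n=8 → 9.
Orbitals: 4 + 9 + 9 + 9 + 9 + 9 + 9 = 58. Including both spin states (ms = ±1/2) gives 2 × 58 = 116 states.

116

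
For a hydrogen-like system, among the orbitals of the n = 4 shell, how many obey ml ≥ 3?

1

For n = 4, l ranges over 0 … 3.
Contributions: l=3 → 1.
Total orbitals: 1.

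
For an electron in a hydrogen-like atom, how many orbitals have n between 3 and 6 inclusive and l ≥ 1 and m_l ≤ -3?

10

Per-shell orbital counts meeting the constraint:
n=4 → 1; n=5 → 3; n=6 → 6.
Total orbitals: 1 + 3 + 6 = 10.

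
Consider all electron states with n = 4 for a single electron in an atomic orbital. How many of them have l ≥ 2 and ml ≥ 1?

Go through l = 0, …, 3 (the values permitted for n = 4).
Per l-value: l=2 → 2; l=3 → 3.
Orbitals: 2 + 3 = 5. Each orbital carries two spin states, so 5 × 2 = 10 states.

10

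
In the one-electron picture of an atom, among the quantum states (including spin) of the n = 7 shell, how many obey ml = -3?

Orbitals with ml = -3, by l: l=3 → 1; l=4 → 1; l=5 → 1; l=6 → 1.
Orbitals: 1 + 1 + 1 + 1 = 4. Each orbital carries two spin states, so 4 × 2 = 8 states.

8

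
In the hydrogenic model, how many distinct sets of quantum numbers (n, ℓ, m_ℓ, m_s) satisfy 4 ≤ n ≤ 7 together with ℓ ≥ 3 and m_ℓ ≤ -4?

Treat each shell separately and count matching orbitals:
n=5 → 1; n=6 → 3; n=7 → 6.
Orbitals: 1 + 3 + 6 = 10. Including both spin states (m_s = ±1/2) gives 2 × 10 = 20 states.

20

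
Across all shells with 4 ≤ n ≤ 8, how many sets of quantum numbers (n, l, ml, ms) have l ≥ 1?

Count contributing orbitals for each principal shell:
n=4 → 15; n=5 → 24; n=6 → 35; n=7 → 48; n=8 → 63.
Orbitals: 15 + 24 + 35 + 48 + 63 = 185. Including both spin states (ms = ±1/2) gives 2 × 185 = 370 states.

370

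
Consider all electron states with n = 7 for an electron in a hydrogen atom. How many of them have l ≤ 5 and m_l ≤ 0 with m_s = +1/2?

Per l-value: l=0 → 1; l=1 → 2; l=2 → 3; l=3 → 4; l=4 → 5; l=5 → 6.
Orbitals: 1 + 2 + 3 + 4 + 5 + 6 = 21. With m_s fixed to a single value there is one state per orbital, giving 21 states.

21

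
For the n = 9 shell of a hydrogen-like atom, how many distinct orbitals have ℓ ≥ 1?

Orbitals with ℓ ≥ 1, by ℓ: ℓ=1 → 3; ℓ=2 → 5; ℓ=3 → 7; ℓ=4 → 9; ℓ=5 → 11; ℓ=6 → 13; ℓ=7 → 15; ℓ=8 → 17.
Total orbitals: 3 + 5 + 7 + 9 + 11 + 13 + 15 + 17 = 80.

80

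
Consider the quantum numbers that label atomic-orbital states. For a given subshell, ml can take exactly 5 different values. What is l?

l = 2 (d)

ml ranges over 2l+1 integers, so 2l+1 = 5 ⇒ l = 2.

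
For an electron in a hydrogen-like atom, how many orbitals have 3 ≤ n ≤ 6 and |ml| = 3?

For each n in the range, tally the orbitals obeying |ml| = 3:
n=4 → 2; n=5 → 4; n=6 → 6.
Total orbitals: 2 + 4 + 6 = 12.

12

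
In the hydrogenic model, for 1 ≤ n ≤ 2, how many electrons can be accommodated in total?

10

Total orbitals = 1² + 2² = 5. Doubling for spin gives 10 electrons.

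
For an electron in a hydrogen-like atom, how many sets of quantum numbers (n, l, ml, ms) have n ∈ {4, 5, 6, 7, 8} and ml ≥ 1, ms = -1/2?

80

For each n in the range, tally the orbitals obeying ml ≥ 1:
n=4 → 6; n=5 → 10; n=6 → 15; n=7 → 21; n=8 → 28.
Orbitals: 6 + 10 + 15 + 21 + 28 = 80. With ms fixed to -1/2 there is one state per orbital, so 80 states.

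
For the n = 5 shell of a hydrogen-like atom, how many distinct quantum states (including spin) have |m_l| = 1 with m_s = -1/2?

8

With n = 5 the allowed l are 0, 1, …, 4.
Contributions: l=1 → 2; l=2 → 2; l=3 → 2; l=4 → 2.
Orbitals: 2 + 2 + 2 + 2 = 8. With m_s fixed to a single value there is one state per orbital, giving 8 states.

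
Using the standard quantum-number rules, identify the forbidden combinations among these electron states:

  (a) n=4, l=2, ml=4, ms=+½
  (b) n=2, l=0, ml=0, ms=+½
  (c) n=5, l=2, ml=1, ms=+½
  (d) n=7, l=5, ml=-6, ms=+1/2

(a) and (d)

(a) has |ml| = 4 > l = 2, violating −l ≤ ml ≤ l.
(d) has |ml| = 6 > l = 5, violating −l ≤ ml ≤ l.
The remaining sets (b), (c) satisfy all four rules.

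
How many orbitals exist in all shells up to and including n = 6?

91

Total orbitals = 1² + 2² + 3² + 4² + 5² + 6² = 91.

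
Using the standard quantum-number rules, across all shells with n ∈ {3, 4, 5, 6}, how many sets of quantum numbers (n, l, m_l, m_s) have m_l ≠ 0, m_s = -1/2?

68

For each n in the range, tally the orbitals obeying m_l ≠ 0:
n=3 → 6; n=4 → 12; n=5 → 20; n=6 → 30.
Orbitals: 6 + 12 + 20 + 30 = 68. With m_s fixed to -1/2 there is one state per orbital, so 68 states.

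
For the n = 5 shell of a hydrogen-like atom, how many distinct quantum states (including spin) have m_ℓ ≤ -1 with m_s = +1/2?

Go through ℓ = 0, …, 4 (the values permitted for n = 5).
Contributions: ℓ=1 → 1; ℓ=2 → 2; ℓ=3 → 3; ℓ=4 → 4.
Orbitals: 1 + 2 + 3 + 4 = 10. With m_s fixed to a single value there is one state per orbital, giving 10 states.

10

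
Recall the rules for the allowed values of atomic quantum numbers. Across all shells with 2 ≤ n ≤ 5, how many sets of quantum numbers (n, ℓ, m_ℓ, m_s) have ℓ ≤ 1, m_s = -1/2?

Go shell by shell, enumerating (ℓ, m_ℓ) with ℓ ≤ 1:
n=2 → 4; n=3 → 4; n=4 → 4; n=5 → 4.
Orbitals: 4 + 4 + 4 + 4 = 16. With m_s fixed to -1/2 there is one state per orbital, so 16 states.

16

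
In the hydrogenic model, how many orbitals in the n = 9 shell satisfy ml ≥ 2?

Go through l = 0, …, 8 (the values permitted for n = 9).
Orbitals with ml ≥ 2, by l: l=2 → 1; l=3 → 2; l=4 → 3; l=5 → 4; l=6 → 5; l=7 → 6; l=8 → 7.
Total orbitals: 1 + 2 + 3 + 4 + 5 + 6 + 7 = 28.

28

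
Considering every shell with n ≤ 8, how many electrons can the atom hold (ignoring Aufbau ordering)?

Total orbitals = 1² + 2² + 3² + 4² + 5² + 6² + 7² + 8² = 204. Doubling for spin gives 408 electrons.

408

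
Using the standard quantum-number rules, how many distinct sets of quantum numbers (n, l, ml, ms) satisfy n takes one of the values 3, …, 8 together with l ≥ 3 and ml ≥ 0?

160

Go shell by shell, enumerating (l, ml) with l ≥ 3 and ml ≥ 0:
n=4 → 4; n=5 → 9; n=6 → 15; n=7 → 22; n=8 → 30.
Orbitals: 4 + 9 + 15 + 22 + 30 = 80. Including both spin states (ms = ±1/2) gives 2 × 80 = 160 states.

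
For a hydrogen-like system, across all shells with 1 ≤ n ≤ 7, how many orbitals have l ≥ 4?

62

Go shell by shell, enumerating (l, ml) with l ≥ 4:
n=5 → 9; n=6 → 20; n=7 → 33.
Total orbitals: 9 + 20 + 33 = 62.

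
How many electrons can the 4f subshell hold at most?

14

A subshell with l = 3 has 2l+1 = 7 orbitals, each holding 2 electrons (spin ±1/2), so 7 × 2 = 14.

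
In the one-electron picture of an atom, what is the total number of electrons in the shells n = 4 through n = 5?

Shell n has n² orbitals: 4²=16 + 5²=25 = 41 orbitals.
Two spin states per orbital: 2 × 41 = 82 electrons.

82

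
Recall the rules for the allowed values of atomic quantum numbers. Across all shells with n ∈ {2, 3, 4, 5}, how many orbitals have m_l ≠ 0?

40

Treat each shell separately and count matching orbitals:
n=2 → 2; n=3 → 6; n=4 → 12; n=5 → 20.
Total orbitals: 2 + 6 + 12 + 20 = 40.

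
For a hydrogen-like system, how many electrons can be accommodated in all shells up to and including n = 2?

Total orbitals = 1² + 2² = 5. Doubling for spin gives 10 electrons.

10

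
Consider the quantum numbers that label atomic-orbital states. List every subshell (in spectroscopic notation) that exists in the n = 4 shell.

4s, 4p, 4d, 4f

For n = 4, l runs from 0 to 3. In spectroscopic notation l = 0,1,2,… ↔ s,p,d,f,g,h,i, so the subshells are 4s, 4p, 4d, 4f.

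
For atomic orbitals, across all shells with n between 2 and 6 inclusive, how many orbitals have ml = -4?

For each n in the range, tally the orbitals obeying ml = -4:
n=5 → 1; n=6 → 2.
Total orbitals: 1 + 2 = 3.

3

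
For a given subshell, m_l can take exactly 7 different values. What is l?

m_l ranges over 2l+1 integers, so 2l+1 = 7 ⇒ l = 3.

l = 3 (f)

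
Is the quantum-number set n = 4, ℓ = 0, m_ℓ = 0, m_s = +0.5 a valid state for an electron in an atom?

n = 4 is a positive integer. ℓ = 0 satisfies 0 ≤ ℓ ≤ n−1 = 3. m_ℓ = 0 lies in the range −ℓ … +ℓ (here 0). m_s = +1/2 is one of ±1/2.
All four constraints are satisfied.

Allowed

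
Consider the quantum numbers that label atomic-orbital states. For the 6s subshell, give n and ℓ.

The leading integer gives n = 6; the letter 's' means ℓ = 0.

n = 6, ℓ = 0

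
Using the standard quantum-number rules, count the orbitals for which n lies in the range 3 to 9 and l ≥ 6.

86

Work shell by shell — for each n, count the (l, m_l) pairs that satisfy l ≥ 6:
n=7 → 13; n=8 → 28; n=9 → 45.
Total orbitals: 13 + 28 + 45 = 86.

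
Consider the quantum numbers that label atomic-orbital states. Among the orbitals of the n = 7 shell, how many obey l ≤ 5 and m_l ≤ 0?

21

For n = 7, l ranges over 0 … 6.
Orbitals with l ≤ 5 and m_l ≤ 0, by l: l=0 → 1; l=1 → 2; l=2 → 3; l=3 → 4; l=4 → 5; l=5 → 6.
Total orbitals: 1 + 2 + 3 + 4 + 5 + 6 = 21.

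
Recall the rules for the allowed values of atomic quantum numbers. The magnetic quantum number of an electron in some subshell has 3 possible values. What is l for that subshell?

ml ranges over 2l+1 integers, so 2l+1 = 3 ⇒ l = 1.

l = 1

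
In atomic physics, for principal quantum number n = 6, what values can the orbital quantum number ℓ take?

ℓ is an integer with 0 ≤ ℓ ≤ n−1, so for n = 6: ℓ = 0, 1, 2, 3, 4, 5.

0, 1, 2, 3, 4, 5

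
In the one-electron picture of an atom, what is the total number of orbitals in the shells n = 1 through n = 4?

30

Shell n has n² orbitals: 1²=1 + 2²=4 + 3²=9 + 4²=16 = 30 orbitals.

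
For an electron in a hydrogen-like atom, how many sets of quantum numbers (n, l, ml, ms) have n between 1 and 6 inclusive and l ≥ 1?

170

Count contributing orbitals for each principal shell:
n=2 → 3; n=3 → 8; n=4 → 15; n=5 → 24; n=6 → 35.
Orbitals: 3 + 8 + 15 + 24 + 35 = 85. Including both spin states (ms = ±1/2) gives 2 × 85 = 170 states.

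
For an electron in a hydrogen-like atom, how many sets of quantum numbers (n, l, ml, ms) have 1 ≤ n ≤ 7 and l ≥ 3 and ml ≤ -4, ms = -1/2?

10

Go shell by shell, enumerating (l, ml) with l ≥ 3 and ml ≤ -4:
n=5 → 1; n=6 → 3; n=7 → 6.
Orbitals: 1 + 3 + 6 = 10. With ms fixed to -1/2 there is one state per orbital, so 10 states.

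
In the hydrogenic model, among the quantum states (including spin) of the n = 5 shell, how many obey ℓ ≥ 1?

48

Contributions: ℓ=1 → 3; ℓ=2 → 5; ℓ=3 → 7; ℓ=4 → 9.
Orbitals: 3 + 5 + 7 + 9 = 24. Each orbital carries two spin states, so 24 × 2 = 48 states.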